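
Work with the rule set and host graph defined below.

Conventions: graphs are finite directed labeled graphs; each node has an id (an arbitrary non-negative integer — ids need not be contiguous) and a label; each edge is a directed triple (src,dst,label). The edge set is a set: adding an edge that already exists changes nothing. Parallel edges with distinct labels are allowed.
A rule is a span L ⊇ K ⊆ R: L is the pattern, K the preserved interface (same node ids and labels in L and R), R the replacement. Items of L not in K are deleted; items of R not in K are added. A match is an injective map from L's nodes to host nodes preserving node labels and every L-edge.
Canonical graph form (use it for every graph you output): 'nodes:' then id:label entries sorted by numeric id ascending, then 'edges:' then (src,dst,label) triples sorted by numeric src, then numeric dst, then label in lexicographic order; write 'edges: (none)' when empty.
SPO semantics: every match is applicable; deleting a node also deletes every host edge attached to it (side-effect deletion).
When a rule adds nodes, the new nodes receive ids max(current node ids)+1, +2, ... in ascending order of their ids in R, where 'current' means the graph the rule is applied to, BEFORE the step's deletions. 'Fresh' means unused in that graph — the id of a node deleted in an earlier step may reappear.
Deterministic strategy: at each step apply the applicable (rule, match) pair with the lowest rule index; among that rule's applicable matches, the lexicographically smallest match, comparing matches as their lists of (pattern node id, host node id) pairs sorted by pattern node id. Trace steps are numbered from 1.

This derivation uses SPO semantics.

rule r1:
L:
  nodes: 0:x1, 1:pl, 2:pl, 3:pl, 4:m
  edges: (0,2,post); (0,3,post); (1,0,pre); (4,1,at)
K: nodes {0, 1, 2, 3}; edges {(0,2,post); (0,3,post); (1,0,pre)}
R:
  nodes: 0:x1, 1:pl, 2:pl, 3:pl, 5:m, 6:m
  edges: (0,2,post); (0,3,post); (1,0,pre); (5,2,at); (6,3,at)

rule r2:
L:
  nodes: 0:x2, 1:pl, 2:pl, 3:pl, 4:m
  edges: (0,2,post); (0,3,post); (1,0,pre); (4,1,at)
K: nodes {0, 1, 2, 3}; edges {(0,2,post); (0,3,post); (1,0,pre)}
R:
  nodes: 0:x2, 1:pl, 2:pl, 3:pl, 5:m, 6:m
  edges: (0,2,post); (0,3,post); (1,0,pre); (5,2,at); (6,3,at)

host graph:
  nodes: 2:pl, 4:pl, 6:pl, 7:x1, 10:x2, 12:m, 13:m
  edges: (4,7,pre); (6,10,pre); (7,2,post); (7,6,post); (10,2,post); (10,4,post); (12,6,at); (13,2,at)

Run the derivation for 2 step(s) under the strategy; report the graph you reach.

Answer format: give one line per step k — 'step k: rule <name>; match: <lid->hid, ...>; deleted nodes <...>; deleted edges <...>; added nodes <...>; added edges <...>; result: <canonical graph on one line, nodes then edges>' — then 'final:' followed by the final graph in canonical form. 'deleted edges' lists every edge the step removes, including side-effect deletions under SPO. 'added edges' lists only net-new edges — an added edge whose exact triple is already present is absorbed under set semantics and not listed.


step 1: rule r2; match: 0->10, 1->6, 2->2, 3->4, 4->12; deleted nodes 12; deleted edges (12,6,at); added nodes 14, 15; added edges (14,2,at); (15,4,at); result: nodes: 2:pl, 4:pl, 6:pl, 7:x1, 10:x2, 13:m, 14:m, 15:m edges: (4,7,pre); (6,10,pre); (7,2,post); (7,6,post); (10,2,post); (10,4,post); (13,2,at); (14,2,at); (15,4,at)
step 2: rule r1; match: 0->7, 1->4, 2->2, 3->6, 4->15; deleted nodes 15; deleted edges (15,4,at); added nodes 16, 17; added edges (16,2,at); (17,6,at); result: nodes: 2:pl, 4:pl, 6:pl, 7:x1, 10:x2, 13:m, 14:m, 16:m, 17:m edges: (4,7,pre); (6,10,pre); (7,2,post); (7,6,post); (10,2,post); (10,4,post); (13,2,at); (14,2,at); (16,2,at); (17,6,at)
final:
nodes: 2:pl, 4:pl, 6:pl, 7:x1, 10:x2, 13:m, 14:m, 16:m, 17:m
edges: (4,7,pre); (6,10,pre); (7,2,post); (7,6,post); (10,2,post); (10,4,post); (13,2,at); (14,2,at); (16,2,at); (17,6,at)


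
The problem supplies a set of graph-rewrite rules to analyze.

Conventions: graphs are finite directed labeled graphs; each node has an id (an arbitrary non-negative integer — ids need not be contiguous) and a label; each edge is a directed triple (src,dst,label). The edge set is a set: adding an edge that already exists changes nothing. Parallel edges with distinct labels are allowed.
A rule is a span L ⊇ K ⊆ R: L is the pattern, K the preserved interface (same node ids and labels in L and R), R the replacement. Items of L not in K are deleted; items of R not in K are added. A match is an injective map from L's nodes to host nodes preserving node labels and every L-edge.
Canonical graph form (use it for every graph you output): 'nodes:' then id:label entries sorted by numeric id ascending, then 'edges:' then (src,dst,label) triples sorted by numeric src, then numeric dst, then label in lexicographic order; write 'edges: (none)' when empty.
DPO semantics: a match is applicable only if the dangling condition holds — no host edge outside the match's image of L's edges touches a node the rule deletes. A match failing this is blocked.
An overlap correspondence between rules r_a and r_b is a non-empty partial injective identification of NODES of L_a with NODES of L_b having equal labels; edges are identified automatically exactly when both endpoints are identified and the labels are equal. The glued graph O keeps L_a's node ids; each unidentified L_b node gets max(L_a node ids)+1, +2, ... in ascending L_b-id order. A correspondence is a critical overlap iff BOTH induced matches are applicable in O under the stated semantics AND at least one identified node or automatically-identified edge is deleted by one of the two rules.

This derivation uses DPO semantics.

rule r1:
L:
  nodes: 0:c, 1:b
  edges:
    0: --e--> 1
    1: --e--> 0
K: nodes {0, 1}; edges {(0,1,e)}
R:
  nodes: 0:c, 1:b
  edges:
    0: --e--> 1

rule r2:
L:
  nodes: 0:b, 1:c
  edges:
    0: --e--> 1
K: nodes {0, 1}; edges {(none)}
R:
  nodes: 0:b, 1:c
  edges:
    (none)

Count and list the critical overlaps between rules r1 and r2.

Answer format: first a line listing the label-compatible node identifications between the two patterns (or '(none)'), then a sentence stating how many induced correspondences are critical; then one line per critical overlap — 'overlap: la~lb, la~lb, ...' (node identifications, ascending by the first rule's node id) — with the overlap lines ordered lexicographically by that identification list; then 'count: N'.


label-compatible node identifications between L(r1) and L(r2): 0~1, 1~0
1 of the induced correspondences is a critical overlap of r1 and r2.
overlap: 0~1, 1~0
count: 1


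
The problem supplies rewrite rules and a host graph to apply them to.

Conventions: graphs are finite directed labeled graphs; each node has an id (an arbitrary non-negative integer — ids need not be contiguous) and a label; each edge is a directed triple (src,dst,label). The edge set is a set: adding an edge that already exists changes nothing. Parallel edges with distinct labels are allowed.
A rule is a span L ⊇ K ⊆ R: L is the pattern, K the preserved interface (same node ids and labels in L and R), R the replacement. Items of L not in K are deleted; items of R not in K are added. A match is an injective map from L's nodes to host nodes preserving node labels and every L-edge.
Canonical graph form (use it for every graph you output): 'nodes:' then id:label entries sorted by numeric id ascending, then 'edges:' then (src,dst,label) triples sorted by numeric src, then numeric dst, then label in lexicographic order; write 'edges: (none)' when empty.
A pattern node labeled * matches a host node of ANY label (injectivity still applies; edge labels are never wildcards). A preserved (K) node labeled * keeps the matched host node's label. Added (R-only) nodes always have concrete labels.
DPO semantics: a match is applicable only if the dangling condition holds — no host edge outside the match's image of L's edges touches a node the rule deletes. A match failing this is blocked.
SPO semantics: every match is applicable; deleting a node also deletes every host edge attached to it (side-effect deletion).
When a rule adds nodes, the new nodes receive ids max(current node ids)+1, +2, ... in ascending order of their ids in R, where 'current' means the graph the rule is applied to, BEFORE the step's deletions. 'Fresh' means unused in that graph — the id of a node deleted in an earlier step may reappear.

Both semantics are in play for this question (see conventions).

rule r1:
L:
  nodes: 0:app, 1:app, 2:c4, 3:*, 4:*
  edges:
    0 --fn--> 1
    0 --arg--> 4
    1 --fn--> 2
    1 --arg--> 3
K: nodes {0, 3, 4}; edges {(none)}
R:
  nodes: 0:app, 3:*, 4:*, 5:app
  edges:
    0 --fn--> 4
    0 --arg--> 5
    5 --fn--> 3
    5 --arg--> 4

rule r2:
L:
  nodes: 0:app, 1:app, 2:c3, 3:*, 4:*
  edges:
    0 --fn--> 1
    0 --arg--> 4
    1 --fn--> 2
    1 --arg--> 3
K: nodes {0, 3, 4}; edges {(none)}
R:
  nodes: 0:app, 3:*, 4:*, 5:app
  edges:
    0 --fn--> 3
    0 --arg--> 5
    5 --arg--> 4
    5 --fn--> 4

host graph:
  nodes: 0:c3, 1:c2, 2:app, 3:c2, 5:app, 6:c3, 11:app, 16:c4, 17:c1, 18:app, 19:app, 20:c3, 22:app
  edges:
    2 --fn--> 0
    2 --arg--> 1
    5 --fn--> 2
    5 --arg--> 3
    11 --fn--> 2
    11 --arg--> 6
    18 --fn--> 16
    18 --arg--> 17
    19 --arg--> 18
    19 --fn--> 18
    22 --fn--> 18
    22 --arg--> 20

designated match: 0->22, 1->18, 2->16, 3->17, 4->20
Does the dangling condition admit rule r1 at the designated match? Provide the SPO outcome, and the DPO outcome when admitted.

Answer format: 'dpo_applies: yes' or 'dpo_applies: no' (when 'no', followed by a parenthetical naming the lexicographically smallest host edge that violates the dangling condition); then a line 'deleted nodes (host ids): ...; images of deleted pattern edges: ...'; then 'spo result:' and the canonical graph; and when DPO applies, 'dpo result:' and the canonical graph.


dpo_applies: no
(the rule deletes node 18, which keeps host edge (19,18,arg) outside the match image — the dangling condition fails, DPO blocks; SPO proceeds and side-deletes such edges)
deleted nodes (host ids): 16, 18; images of deleted pattern edges: (18,16,fn); (18,17,arg); (22,18,fn); (22,20,arg)
spo result:
nodes: 0:c3, 1:c2, 2:app, 3:c2, 5:app, 6:c3, 11:app, 17:c1, 19:app, 20:c3, 22:app, 23:app
edges: (2,0,fn); (2,1,arg); (5,2,fn); (5,3,arg); (11,2,fn); (11,6,arg); (22,20,fn); (22,23,arg); (23,17,fn); (23,20,arg)


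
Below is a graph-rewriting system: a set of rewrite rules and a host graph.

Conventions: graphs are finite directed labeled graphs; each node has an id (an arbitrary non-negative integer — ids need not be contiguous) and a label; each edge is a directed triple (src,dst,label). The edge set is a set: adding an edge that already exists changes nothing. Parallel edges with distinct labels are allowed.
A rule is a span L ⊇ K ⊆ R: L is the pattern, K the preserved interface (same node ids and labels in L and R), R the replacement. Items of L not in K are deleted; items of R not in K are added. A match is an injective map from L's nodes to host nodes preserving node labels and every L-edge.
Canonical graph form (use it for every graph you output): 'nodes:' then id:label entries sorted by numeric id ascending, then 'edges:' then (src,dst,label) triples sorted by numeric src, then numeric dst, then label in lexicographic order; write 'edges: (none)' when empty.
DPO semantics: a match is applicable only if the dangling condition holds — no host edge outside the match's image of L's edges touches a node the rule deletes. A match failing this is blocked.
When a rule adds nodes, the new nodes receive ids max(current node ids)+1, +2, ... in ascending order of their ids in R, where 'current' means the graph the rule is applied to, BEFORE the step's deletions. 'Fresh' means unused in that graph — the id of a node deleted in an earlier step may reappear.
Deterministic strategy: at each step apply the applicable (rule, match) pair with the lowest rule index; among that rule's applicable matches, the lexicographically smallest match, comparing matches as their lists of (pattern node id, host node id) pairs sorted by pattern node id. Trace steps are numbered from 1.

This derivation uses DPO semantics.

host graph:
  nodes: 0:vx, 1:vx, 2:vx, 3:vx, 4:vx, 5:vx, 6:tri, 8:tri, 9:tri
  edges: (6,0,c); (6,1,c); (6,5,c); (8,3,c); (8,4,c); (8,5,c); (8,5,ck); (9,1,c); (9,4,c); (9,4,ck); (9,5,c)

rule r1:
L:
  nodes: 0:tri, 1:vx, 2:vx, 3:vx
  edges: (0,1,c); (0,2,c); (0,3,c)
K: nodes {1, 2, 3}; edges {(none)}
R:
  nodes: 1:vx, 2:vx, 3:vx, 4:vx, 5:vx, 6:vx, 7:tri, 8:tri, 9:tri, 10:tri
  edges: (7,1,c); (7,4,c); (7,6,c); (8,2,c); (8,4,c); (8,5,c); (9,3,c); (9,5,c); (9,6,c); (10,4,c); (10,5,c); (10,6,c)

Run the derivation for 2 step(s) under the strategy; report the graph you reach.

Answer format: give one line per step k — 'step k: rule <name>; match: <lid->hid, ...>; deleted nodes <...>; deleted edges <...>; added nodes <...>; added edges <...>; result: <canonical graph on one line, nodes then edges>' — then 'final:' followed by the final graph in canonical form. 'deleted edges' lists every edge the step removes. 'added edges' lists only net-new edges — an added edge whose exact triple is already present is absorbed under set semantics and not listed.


step 1: rule r1; match: 0->6, 1->0, 2->1, 3->5; deleted nodes 6; deleted edges (6,0,c); (6,1,c); (6,5,c); added nodes 10, 11, 12, 13, 14, 15, 16; added edges (13,0,c); (13,10,c); (13,12,c); (14,1,c); (14,10,c); (14,11,c); (15,5,c); (15,11,c); (15,12,c); (16,10,c); (16,11,c); (16,12,c); result: nodes: 0:vx, 1:vx, 2:vx, 3:vx, 4:vx, 5:vx, 8:tri, 9:tri, 10:vx, 11:vx, 12:vx, 13:tri, 14:tri, 15:tri, 16:tri edges: (8,3,c); (8,4,c); (8,5,c); (8,5,ck); (9,1,c); (9,4,c); (9,4,ck); (9,5,c); (13,0,c); (13,10,c); (13,12,c); (14,1,c); (14,10,c); (14,11,c); (15,5,c); (15,11,c); (15,12,c); (16,10,c); (16,11,c); (16,12,c)
step 2: rule r1; match: 0->13, 1->0, 2->10, 3->12; deleted nodes 13; deleted edges (13,0,c); (13,10,c); (13,12,c); added nodes 17, 18, 19, 20, 21, 22, 23; added edges (20,0,c); (20,17,c); (20,19,c); (21,10,c); (21,17,c); (21,18,c); (22,12,c); (22,18,c); (22,19,c); (23,17,c); (23,18,c); (23,19,c); result: nodes: 0:vx, 1:vx, 2:vx, 3:vx, 4:vx, 5:vx, 8:tri, 9:tri, 10:vx, 11:vx, 12:vx, 14:tri, 15:tri, 16:tri, 17:vx, 18:vx, 19:vx, 20:tri, 21:tri, 22:tri, 23:tri edges: (8,3,c); (8,4,c); (8,5,c); (8,5,ck); (9,1,c); (9,4,c); (9,4,ck); (9,5,c); (14,1,c); (14,10,c); (14,11,c); (15,5,c); (15,11,c); (15,12,c); (16,10,c); (16,11,c); (16,12,c); (20,0,c); (20,17,c); (20,19,c); (21,10,c); (21,17,c); (21,18,c); (22,12,c); (22,18,c); (22,19,c); (23,17,c); (23,18,c); (23,19,c)
final:
nodes: 0:vx, 1:vx, 2:vx, 3:vx, 4:vx, 5:vx, 8:tri, 9:tri, 10:vx, 11:vx, 12:vx, 14:tri, 15:tri, 16:tri, 17:vx, 18:vx, 19:vx, 20:tri, 21:tri, 22:tri, 23:tri
edges: (8,3,c); (8,4,c); (8,5,c); (8,5,ck); (9,1,c); (9,4,c); (9,4,ck); (9,5,c); (14,1,c); (14,10,c); (14,11,c); (15,5,c); (15,11,c); (15,12,c); (16,10,c); (16,11,c); (16,12,c); (20,0,c); (20,17,c); (20,19,c); (21,10,c); (21,17,c); (21,18,c); (22,12,c); (22,18,c); (22,19,c); (23,17,c); (23,18,c); (23,19,c)


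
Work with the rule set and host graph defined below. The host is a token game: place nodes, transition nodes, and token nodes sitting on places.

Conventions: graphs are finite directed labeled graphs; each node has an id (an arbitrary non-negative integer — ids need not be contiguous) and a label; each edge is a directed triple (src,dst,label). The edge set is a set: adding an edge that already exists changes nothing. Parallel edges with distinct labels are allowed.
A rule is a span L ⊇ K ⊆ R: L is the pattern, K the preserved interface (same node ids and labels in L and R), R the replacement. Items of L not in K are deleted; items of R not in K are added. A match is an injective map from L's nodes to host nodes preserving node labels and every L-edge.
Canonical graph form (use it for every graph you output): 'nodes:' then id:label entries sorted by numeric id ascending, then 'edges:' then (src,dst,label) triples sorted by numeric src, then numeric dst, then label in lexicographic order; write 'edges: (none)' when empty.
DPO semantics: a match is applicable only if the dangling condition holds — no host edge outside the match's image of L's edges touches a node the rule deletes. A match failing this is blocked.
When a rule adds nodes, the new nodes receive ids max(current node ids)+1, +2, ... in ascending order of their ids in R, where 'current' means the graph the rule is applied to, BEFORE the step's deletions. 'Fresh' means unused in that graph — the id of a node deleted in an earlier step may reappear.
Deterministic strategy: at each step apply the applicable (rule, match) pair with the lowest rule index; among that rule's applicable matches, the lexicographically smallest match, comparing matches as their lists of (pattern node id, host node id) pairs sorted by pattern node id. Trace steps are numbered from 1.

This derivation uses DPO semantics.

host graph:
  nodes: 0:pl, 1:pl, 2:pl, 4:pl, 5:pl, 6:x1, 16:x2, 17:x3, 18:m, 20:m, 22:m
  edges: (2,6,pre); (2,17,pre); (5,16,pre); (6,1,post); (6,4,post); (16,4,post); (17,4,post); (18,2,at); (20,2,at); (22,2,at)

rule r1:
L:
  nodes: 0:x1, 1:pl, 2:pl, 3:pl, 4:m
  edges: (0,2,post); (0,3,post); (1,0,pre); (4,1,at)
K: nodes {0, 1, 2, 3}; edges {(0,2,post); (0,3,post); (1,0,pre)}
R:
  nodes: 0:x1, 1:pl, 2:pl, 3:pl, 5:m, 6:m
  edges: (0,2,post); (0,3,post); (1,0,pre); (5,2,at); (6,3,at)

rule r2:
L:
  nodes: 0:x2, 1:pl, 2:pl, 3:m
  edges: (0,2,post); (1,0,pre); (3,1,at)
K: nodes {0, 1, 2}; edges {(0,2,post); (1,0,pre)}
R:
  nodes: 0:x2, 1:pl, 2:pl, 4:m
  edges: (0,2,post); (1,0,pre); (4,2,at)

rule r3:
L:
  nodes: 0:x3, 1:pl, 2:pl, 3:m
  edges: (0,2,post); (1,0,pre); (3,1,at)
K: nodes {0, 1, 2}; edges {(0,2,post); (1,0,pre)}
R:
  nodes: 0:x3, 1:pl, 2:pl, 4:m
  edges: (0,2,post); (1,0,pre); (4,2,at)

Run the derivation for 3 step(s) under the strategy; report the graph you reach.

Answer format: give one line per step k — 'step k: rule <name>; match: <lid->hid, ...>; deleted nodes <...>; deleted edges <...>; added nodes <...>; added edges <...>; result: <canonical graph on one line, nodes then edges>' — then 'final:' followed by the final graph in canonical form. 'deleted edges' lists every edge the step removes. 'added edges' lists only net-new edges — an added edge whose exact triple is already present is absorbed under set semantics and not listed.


step 1: rule r1; match: 0->6, 1->2, 2->1, 3->4, 4->18; deleted nodes 18; deleted edges (18,2,at); added nodes 23, 24; added edges (23,1,at); (24,4,at); result: nodes: 0:pl, 1:pl, 2:pl, 4:pl, 5:pl, 6:x1, 16:x2, 17:x3, 20:m, 22:m, 23:m, 24:m edges: (2,6,pre); (2,17,pre); (5,16,pre); (6,1,post); (6,4,post); (16,4,post); (17,4,post); (20,2,at); (22,2,at); (23,1,at); (24,4,at)
step 2: rule r1; match: 0->6, 1->2, 2->1, 3->4, 4->20; deleted nodes 20; deleted edges (20,2,at); added nodes 25, 26; added edges (25,1,at); (26,4,at); result: nodes: 0:pl, 1:pl, 2:pl, 4:pl, 5:pl, 6:x1, 16:x2, 17:x3, 22:m, 23:m, 24:m, 25:m, 26:m edges: (2,6,pre); (2,17,pre); (5,16,pre); (6,1,post); (6,4,post); (16,4,post); (17,4,post); (22,2,at); (23,1,at); (24,4,at); (25,1,at); (26,4,at)
step 3: rule r1; match: 0->6, 1->2, 2->1, 3->4, 4->22; deleted nodes 22; deleted edges (22,2,at); added nodes 27, 28; added edges (27,1,at); (28,4,at); result: nodes: 0:pl, 1:pl, 2:pl, 4:pl, 5:pl, 6:x1, 16:x2, 17:x3, 23:m, 24:m, 25:m, 26:m, 27:m, 28:m edges: (2,6,pre); (2,17,pre); (5,16,pre); (6,1,post); (6,4,post); (16,4,post); (17,4,post); (23,1,at); (24,4,at); (25,1,at); (26,4,at); (27,1,at); (28,4,at)
final:
nodes: 0:pl, 1:pl, 2:pl, 4:pl, 5:pl, 6:x1, 16:x2, 17:x3, 23:m, 24:m, 25:m, 26:m, 27:m, 28:m
edges: (2,6,pre); (2,17,pre); (5,16,pre); (6,1,post); (6,4,post); (16,4,post); (17,4,post); (23,1,at); (24,4,at); (25,1,at); (26,4,at); (27,1,at); (28,4,at)


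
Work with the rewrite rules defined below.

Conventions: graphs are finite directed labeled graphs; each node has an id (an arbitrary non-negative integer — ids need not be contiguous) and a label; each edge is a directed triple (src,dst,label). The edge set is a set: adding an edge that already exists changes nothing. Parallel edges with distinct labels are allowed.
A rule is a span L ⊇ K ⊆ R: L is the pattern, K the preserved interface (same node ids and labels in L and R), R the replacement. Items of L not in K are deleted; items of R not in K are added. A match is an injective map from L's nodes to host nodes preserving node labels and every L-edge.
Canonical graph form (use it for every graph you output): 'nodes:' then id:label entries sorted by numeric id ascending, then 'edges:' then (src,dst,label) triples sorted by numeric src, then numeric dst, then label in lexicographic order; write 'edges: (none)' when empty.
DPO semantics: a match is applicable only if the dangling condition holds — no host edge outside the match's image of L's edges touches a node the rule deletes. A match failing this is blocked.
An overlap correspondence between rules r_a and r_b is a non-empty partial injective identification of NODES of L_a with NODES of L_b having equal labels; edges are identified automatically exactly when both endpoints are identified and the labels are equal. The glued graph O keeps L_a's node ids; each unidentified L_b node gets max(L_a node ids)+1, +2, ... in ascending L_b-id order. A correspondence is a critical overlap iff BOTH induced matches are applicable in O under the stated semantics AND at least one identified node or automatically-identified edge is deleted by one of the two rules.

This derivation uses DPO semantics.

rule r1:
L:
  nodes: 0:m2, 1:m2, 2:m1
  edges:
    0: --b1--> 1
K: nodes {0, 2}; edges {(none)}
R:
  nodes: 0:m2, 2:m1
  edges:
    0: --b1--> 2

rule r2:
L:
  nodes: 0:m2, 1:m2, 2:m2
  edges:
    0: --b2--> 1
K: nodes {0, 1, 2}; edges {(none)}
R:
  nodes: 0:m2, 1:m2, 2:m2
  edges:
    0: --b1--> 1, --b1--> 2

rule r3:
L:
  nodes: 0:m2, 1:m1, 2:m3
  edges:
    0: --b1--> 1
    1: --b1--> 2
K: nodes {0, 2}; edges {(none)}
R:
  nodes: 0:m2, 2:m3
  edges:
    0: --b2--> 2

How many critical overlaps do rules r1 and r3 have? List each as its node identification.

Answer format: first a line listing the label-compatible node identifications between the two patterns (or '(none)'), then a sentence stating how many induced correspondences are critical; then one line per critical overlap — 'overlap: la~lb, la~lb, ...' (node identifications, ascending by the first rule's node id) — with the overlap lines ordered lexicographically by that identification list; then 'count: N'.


label-compatible node identifications between L(r1) and L(r3): 0~0, 1~0, 2~1
2 of the induced correspondences are critical overlaps of r1 and r3.
overlap: 0~0, 2~1
overlap: 2~1
count: 2


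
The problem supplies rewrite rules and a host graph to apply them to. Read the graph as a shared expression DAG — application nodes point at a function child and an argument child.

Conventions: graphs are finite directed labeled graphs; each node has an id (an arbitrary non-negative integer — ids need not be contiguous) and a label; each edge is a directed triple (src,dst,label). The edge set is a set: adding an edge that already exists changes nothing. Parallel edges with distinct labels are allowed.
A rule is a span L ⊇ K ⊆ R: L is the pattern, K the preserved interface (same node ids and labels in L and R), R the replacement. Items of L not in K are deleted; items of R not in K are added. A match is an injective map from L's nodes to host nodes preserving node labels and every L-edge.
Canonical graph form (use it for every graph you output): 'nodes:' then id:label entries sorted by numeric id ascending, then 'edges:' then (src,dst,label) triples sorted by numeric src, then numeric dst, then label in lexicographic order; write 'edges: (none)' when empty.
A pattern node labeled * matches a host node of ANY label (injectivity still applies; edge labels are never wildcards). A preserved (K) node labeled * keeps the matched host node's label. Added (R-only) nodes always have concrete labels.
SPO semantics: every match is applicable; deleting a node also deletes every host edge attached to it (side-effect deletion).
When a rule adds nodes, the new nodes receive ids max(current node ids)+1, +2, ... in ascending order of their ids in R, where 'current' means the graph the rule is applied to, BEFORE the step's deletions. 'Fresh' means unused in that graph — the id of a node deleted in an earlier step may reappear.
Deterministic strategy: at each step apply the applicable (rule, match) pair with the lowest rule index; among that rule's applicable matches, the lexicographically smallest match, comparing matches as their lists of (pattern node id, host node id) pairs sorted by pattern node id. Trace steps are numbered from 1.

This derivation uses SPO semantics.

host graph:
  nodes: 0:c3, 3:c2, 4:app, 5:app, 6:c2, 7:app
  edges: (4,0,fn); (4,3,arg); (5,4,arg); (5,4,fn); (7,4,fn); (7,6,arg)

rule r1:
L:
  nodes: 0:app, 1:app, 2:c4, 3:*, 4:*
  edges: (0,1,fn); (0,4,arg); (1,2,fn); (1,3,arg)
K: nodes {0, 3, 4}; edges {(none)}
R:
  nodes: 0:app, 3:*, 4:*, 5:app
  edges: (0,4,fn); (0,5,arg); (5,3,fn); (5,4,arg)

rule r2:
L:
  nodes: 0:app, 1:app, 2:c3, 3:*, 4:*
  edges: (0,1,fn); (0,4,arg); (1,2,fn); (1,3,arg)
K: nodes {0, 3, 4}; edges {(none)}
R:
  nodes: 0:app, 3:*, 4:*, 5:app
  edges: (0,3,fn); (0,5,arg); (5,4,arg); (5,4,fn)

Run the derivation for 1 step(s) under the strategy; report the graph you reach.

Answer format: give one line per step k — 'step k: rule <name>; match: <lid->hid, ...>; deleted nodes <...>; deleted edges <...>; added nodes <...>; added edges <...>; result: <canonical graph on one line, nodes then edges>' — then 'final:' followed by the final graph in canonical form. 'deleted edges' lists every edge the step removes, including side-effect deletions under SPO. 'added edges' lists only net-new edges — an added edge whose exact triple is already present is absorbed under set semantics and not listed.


step 1: rule r2; match: 0->7, 1->4, 2->0, 3->3, 4->6; deleted nodes 0, 4; deleted edges (4,0,fn); (4,3,arg); (5,4,arg); (5,4,fn); (7,4,fn); (7,6,arg); added nodes 8; added edges (7,3,fn); (7,8,arg); (8,6,arg); (8,6,fn); result: nodes: 3:c2, 5:app, 6:c2, 7:app, 8:app edges: (7,3,fn); (7,8,arg); (8,6,arg); (8,6,fn)
final:
nodes: 3:c2, 5:app, 6:c2, 7:app, 8:app
edges: (7,3,fn); (7,8,arg); (8,6,arg); (8,6,fn)


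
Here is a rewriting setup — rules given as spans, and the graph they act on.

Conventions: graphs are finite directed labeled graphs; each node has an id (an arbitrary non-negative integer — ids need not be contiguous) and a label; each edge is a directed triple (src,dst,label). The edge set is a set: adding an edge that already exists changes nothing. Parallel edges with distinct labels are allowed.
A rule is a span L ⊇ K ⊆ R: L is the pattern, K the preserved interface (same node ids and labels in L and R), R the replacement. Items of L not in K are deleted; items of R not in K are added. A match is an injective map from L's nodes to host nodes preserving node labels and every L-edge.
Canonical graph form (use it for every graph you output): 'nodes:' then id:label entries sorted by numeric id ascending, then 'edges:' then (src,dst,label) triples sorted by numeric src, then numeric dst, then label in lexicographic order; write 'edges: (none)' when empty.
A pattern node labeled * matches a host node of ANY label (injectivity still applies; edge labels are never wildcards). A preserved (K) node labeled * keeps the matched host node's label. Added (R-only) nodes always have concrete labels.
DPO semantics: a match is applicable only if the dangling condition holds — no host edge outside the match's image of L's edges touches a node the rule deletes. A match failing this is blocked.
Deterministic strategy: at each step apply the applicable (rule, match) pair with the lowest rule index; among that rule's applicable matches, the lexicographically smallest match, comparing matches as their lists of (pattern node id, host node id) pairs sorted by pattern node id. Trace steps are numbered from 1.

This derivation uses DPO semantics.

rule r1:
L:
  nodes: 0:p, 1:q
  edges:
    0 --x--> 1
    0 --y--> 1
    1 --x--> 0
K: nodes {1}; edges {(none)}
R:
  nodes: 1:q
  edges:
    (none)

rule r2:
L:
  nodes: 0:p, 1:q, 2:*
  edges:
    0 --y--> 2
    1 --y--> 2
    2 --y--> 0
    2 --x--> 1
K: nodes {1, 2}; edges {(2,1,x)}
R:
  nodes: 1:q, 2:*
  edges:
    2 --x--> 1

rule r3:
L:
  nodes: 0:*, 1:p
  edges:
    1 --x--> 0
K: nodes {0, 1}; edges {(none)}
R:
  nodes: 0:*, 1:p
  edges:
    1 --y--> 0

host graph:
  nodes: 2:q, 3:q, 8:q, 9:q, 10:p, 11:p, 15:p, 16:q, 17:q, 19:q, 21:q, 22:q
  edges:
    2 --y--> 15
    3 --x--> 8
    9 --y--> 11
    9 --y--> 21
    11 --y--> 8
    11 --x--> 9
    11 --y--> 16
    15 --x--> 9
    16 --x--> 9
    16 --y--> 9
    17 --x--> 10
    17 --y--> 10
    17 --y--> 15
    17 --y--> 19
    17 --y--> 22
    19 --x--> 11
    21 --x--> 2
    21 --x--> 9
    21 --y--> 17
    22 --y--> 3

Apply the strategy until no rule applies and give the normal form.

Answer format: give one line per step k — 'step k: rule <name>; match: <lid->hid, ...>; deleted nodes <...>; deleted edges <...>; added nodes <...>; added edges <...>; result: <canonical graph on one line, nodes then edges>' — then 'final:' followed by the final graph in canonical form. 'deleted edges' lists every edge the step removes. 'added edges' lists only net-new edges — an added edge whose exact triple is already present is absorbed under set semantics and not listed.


step 1: rule r3; match: 0->9, 1->11; deleted nodes (none); deleted edges (11,9,x); added nodes (none); added edges (11,9,y); result: nodes: 2:q, 3:q, 8:q, 9:q, 10:p, 11:p, 15:p, 16:q, 17:q, 19:q, 21:q, 22:q edges: (2,15,y); (3,8,x); (9,11,y); (9,21,y); (11,8,y); (11,9,y); (11,16,y); (15,9,x); (16,9,x); (16,9,y); (17,10,x); (17,10,y); (17,15,y); (17,19,y); (17,22,y); (19,11,x); (21,2,x); (21,9,x); (21,17,y); (22,3,y)
step 2: rule r3; match: 0->9, 1->15; deleted nodes (none); deleted edges (15,9,x); added nodes (none); added edges (15,9,y); result: nodes: 2:q, 3:q, 8:q, 9:q, 10:p, 11:p, 15:p, 16:q, 17:q, 19:q, 21:q, 22:q edges: (2,15,y); (3,8,x); (9,11,y); (9,21,y); (11,8,y); (11,9,y); (11,16,y); (15,9,y); (16,9,x); (16,9,y); (17,10,x); (17,10,y); (17,15,y); (17,19,y); (17,22,y); (19,11,x); (21,2,x); (21,9,x); (21,17,y); (22,3,y)
final:
nodes: 2:q, 3:q, 8:q, 9:q, 10:p, 11:p, 15:p, 16:q, 17:q, 19:q, 21:q, 22:q
edges: (2,15,y); (3,8,x); (9,11,y); (9,21,y); (11,8,y); (11,9,y); (11,16,y); (15,9,y); (16,9,x); (16,9,y); (17,10,x); (17,10,y); (17,15,y); (17,19,y); (17,22,y); (19,11,x); (21,2,x); (21,9,x); (21,17,y); (22,3,y)


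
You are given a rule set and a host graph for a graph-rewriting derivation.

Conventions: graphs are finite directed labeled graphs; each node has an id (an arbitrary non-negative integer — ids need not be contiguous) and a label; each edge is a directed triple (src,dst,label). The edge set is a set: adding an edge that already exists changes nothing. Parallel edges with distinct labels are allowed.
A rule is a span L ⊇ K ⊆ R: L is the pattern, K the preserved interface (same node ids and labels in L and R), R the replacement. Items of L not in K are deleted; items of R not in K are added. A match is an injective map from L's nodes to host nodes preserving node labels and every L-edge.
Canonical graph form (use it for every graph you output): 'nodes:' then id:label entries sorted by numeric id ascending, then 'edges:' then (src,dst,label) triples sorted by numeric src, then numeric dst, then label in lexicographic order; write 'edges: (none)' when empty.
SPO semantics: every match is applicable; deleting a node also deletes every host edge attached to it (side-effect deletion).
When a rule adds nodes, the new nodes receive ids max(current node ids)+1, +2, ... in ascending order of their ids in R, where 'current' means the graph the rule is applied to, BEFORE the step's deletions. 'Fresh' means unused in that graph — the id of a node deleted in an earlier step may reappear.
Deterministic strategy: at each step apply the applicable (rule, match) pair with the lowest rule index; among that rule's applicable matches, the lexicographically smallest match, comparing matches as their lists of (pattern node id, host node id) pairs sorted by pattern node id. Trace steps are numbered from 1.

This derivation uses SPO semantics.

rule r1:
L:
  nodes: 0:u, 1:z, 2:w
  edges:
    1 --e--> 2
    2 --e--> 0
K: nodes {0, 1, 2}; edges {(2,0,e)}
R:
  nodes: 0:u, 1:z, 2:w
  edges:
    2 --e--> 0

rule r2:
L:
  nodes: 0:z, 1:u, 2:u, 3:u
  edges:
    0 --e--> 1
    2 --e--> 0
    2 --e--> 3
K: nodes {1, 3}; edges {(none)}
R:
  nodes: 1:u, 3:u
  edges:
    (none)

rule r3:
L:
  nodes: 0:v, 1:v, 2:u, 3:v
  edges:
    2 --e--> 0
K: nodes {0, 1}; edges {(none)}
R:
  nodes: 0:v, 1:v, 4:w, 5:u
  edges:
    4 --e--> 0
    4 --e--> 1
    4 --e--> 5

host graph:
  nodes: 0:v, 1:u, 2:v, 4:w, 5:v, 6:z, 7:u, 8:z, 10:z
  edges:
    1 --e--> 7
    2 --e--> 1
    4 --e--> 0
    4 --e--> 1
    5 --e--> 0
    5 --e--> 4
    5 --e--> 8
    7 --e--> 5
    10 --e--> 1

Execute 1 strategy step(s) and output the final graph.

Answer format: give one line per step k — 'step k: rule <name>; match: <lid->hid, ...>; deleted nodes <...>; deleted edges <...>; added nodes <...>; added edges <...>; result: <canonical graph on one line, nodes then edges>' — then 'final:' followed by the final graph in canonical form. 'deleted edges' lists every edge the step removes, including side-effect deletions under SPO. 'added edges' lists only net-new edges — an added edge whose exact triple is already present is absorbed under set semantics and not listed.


step 1: rule r3; match: 0->5, 1->0, 2->7, 3->2; deleted nodes 2, 7; deleted edges (1,7,e); (2,1,e); (7,5,e); added nodes 11, 12; added edges (11,0,e); (11,5,e); (11,12,e); result: nodes: 0:v, 1:u, 4:w, 5:v, 6:z, 8:z, 10:z, 11:w, 12:u edges: (4,0,e); (4,1,e); (5,0,e); (5,4,e); (5,8,e); (10,1,e); (11,0,e); (11,5,e); (11,12,e)
final:
nodes: 0:v, 1:u, 4:w, 5:v, 6:z, 8:z, 10:z, 11:w, 12:u
edges: (4,0,e); (4,1,e); (5,0,e); (5,4,e); (5,8,e); (10,1,e); (11,0,e); (11,5,e); (11,12,e)


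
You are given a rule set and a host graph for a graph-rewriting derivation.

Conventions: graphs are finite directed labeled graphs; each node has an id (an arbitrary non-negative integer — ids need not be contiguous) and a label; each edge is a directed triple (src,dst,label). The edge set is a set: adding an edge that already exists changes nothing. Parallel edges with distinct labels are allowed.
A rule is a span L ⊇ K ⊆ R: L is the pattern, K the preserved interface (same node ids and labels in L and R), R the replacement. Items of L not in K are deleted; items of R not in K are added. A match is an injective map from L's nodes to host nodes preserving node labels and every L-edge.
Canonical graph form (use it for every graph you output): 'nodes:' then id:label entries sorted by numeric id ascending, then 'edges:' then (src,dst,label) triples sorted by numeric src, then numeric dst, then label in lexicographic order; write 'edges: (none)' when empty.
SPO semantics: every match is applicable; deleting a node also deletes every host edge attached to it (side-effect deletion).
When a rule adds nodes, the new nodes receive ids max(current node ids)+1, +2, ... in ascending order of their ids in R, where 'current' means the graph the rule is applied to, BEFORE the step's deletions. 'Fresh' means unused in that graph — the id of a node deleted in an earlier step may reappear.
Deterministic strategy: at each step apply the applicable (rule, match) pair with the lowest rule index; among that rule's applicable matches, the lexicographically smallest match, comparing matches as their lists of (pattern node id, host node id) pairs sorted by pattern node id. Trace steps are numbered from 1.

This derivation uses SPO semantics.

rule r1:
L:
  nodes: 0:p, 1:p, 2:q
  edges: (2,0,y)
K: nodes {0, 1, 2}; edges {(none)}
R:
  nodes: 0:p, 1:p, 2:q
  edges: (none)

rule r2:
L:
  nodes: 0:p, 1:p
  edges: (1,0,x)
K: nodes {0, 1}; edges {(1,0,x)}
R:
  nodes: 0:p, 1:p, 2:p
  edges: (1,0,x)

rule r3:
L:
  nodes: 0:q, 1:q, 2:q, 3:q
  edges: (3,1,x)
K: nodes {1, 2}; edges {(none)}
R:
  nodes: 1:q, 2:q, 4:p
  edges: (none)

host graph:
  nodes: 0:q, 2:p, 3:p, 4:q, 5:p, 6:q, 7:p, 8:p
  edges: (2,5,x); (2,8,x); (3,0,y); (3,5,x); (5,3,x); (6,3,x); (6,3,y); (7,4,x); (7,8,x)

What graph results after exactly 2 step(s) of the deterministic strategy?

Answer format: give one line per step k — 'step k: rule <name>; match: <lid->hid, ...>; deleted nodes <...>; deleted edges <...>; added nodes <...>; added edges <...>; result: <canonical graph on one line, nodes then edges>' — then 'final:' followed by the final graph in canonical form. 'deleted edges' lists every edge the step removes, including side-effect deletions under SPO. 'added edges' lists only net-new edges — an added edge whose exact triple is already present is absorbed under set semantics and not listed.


step 1: rule r1; match: 0->3, 1->2, 2->6; deleted nodes (none); deleted edges (6,3,y); added nodes (none); added edges (none); result: nodes: 0:q, 2:p, 3:p, 4:q, 5:p, 6:q, 7:p, 8:p edges: (2,5,x); (2,8,x); (3,0,y); (3,5,x); (5,3,x); (6,3,x); (7,4,x); (7,8,x)
step 2: rule r2; match: 0->3, 1->5; deleted nodes (none); deleted edges (none); added nodes 9; added edges (none); result: nodes: 0:q, 2:p, 3:p, 4:q, 5:p, 6:q, 7:p, 8:p, 9:p edges: (2,5,x); (2,8,x); (3,0,y); (3,5,x); (5,3,x); (6,3,x); (7,4,x); (7,8,x)
final:
nodes: 0:q, 2:p, 3:p, 4:q, 5:p, 6:q, 7:p, 8:p, 9:p
edges: (2,5,x); (2,8,x); (3,0,y); (3,5,x); (5,3,x); (6,3,x); (7,4,x); (7,8,x)


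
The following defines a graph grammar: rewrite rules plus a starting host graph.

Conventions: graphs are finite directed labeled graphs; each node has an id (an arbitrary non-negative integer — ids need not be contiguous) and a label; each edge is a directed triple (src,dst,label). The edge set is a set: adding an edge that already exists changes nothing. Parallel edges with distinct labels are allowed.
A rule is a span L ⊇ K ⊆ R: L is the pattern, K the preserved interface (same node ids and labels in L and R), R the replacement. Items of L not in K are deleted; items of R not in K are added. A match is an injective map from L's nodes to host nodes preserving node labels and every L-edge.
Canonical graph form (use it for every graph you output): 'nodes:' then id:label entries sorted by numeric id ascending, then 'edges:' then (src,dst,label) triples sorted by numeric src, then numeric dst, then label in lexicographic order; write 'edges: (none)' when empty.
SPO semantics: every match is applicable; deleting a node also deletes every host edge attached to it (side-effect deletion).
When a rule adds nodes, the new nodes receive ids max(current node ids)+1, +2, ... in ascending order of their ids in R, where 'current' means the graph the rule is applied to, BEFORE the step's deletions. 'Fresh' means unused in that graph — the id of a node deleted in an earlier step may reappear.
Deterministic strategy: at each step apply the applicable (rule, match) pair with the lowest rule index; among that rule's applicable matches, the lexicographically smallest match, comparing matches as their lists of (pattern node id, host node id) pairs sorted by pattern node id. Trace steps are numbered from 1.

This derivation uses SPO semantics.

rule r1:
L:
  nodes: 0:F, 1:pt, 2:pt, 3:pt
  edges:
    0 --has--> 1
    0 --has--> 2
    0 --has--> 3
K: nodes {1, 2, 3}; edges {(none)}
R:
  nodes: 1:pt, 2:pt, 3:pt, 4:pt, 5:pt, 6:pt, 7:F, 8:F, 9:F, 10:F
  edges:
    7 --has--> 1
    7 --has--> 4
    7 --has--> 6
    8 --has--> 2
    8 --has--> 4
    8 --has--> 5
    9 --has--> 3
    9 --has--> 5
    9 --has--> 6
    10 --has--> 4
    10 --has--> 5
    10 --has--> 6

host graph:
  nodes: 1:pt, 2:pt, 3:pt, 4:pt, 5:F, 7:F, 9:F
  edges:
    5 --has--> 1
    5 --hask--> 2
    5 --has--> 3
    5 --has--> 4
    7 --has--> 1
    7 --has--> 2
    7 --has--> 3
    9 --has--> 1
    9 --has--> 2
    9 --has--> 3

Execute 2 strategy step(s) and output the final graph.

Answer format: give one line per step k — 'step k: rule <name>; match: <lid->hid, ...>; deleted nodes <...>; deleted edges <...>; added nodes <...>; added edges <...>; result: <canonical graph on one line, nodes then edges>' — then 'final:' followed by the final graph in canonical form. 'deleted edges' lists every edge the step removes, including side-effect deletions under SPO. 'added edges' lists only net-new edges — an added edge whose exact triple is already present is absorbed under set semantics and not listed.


step 1: rule r1; match: 0->5, 1->1, 2->3, 3->4; deleted nodes 5; deleted edges (5,1,has); (5,2,hask); (5,3,has); (5,4,has); added nodes 10, 11, 12, 13, 14, 15, 16; added edges (13,1,has); (13,10,has); (13,12,has); (14,3,has); (14,10,has); (14,11,has); (15,4,has); (15,11,has); (15,12,has); (16,10,has); (16,11,has); (16,12,has); result: nodes: 1:pt, 2:pt, 3:pt, 4:pt, 7:F, 9:F, 10:pt, 11:pt, 12:pt, 13:F, 14:F, 15:F, 16:F edges: (7,1,has); (7,2,has); (7,3,has); (9,1,has); (9,2,has); (9,3,has); (13,1,has); (13,10,has); (13,12,has); (14,3,has); (14,10,has); (14,11,has); (15,4,has); (15,11,has); (15,12,has); (16,10,has); (16,11,has); (16,12,has)
step 2: rule r1; match: 0->7, 1->1, 2->2, 3->3; deleted nodes 7; deleted edges (7,1,has); (7,2,has); (7,3,has); added nodes 17, 18, 19, 20, 21, 22, 23; added edges (20,1,has); (20,17,has); (20,19,has); (21,2,has); (21,17,has); (21,18,has); (22,3,has); (22,18,has); (22,19,has); (23,17,has); (23,18,has); (23,19,has); result: nodes: 1:pt, 2:pt, 3:pt, 4:pt, 9:F, 10:pt, 11:pt, 12:pt, 13:F, 14:F, 15:F, 16:F, 17:pt, 18:pt, 19:pt, 20:F, 21:F, 22:F, 23:F edges: (9,1,has); (9,2,has); (9,3,has); (13,1,has); (13,10,has); (13,12,has); (14,3,has); (14,10,has); (14,11,has); (15,4,has); (15,11,has); (15,12,has); (16,10,has); (16,11,has); (16,12,has); (20,1,has); (20,17,has); (20,19,has); (21,2,has); (21,17,has); (21,18,has); (22,3,has); (22,18,has); (22,19,has); (23,17,has); (23,18,has); (23,19,has)
final:
nodes: 1:pt, 2:pt, 3:pt, 4:pt, 9:F, 10:pt, 11:pt, 12:pt, 13:F, 14:F, 15:F, 16:F, 17:pt, 18:pt, 19:pt, 20:F, 21:F, 22:F, 23:F
edges: (9,1,has); (9,2,has); (9,3,has); (13,1,has); (13,10,has); (13,12,has); (14,3,has); (14,10,has); (14,11,has); (15,4,has); (15,11,has); (15,12,has); (16,10,has); (16,11,has); (16,12,has); (20,1,has); (20,17,has); (20,19,has); (21,2,has); (21,17,has); (21,18,has); (22,3,has); (22,18,has); (22,19,has); (23,17,has); (23,18,has); (23,19,has)
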